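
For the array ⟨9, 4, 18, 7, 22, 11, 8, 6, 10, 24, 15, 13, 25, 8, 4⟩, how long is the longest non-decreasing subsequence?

Let dp[i] be the longest non-decreasing subsequence ending at position i. Then dp = [1, 1, 2, 2, 3, 3, 3, 2, 4, 5, 5, 5, 6, 4, 2].
The maximum is 6; one witness is 4, 7, 8, 10, 24, 25 at positions 2,4,7,9,10,13.

6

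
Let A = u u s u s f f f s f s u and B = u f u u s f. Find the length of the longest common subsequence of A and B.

A longest common subsequence is uuusf (length 5); the LCS DP confirms no longer common subsequence exists.

5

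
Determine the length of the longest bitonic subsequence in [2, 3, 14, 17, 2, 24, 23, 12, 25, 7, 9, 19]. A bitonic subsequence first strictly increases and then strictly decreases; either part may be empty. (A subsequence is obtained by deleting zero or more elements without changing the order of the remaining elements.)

8

Let inc[i] be the LIS ending at i and dec[i] the longest strictly decreasing subsequence starting at i. inc = [1, 2, 3, 4, 1, 5, 5, 3, 6, 3, 4, 5], dec = [1, 2, 3, 3, 1, 4, 3, 2, 2, 1, 1, 1].
max_i inc[i]+dec[i]−1 = 8, with one witness 2, 3, 14, 17, 24, 23, 12, 9.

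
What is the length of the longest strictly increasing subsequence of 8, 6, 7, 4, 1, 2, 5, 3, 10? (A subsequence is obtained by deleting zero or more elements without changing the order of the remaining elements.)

Let dp[i] be the longest increasing subsequence ending at position i. Then dp = [1, 1, 2, 1, 1, 2, 3, 3, 4].
The maximum is 4; one witness is 1, 2, 5, 10 at positions 5,6,7,9.

4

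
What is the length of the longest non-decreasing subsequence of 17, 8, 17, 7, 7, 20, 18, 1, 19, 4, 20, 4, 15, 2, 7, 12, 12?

Let dp[i] be the longest non-decreasing subsequence ending at position i. Then dp = [1, 1, 2, 1, 2, 3, 3, 1, 4, 2, 5, 3, 4, 2, 4, 5, 6].
The maximum is 6; one witness is 1, 4, 4, 7, 12, 12 at positions 8,10,12,15,16,17.

6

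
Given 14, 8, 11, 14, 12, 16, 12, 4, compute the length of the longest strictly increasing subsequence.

4

Let dp[i] be the longest increasing subsequence ending at position i. Then dp = [1, 1, 2, 3, 3, 4, 3, 1].
The maximum is 4; one witness is 8, 11, 14, 16 at positions 2,3,4,6.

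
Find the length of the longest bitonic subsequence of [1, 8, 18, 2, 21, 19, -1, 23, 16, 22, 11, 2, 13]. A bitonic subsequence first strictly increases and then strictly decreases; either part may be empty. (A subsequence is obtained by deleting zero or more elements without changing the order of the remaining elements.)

One longest bitonic subsequence is 1, 8, 18, 21, 19, 16, 11, 2 (positions 1,2,3,5,6,9,11,12): it rises to 21 then falls. Length 8 is optimal.

8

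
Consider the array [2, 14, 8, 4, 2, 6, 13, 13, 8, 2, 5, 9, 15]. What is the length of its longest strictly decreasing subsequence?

Let dp[i] be the longest decreasing subsequence ending at position i. Then dp = [1, 1, 2, 3, 4, 3, 2, 2, 3, 4, 4, 3, 1].
The maximum is 4; one witness is 14, 8, 4, 2 at positions 2,3,4,5.

4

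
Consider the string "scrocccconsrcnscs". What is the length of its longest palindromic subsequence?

12

One longest palindromic subsequence is scroccccorcs (positions 1,2,3,4,5,6,7,8,9,12,16,17); it reads the same forward and backward, and the interval DP gives dp[1][17] = 12.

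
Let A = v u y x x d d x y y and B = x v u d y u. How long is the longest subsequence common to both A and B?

Backtracking the LCS table gives one alignment: v (A1,B2) → u (A2,B3) → d (A7,B4) → y (A9,B5).
So the longest common subsequence has length 4.

4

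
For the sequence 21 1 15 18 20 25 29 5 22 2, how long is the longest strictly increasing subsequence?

6

One longest increasing subsequence is 1, 15, 18, 20, 25, 29 (positions 2,3,4,5,6,7), of length 6; no longer one exists.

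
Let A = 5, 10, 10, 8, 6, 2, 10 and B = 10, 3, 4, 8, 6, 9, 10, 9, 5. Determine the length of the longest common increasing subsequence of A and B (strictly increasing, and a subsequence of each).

A longest common strictly increasing subsequence is 8, 10 (length 2); it appears in order in both A and B, and no longer such subsequence exists.

2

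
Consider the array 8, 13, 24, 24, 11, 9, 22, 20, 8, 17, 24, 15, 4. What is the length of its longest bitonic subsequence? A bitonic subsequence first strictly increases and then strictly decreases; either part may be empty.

Let inc[i] be the LIS ending at i and dec[i] the longest strictly decreasing subsequence starting at i. inc = [1, 2, 3, 3, 2, 2, 3, 3, 1, 3, 4, 3, 1], dec = [2, 5, 6, 6, 4, 3, 5, 4, 2, 3, 3, 2, 1].
max_i inc[i]+dec[i]−1 = 8, with one witness 8, 13, 24, 22, 20, 17, 15, 4.

8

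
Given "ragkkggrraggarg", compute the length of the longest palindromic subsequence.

10

One longest palindromic subsequence is raggrrggar (positions 1,2,3,6,8,9,11,12,13,14); it reads the same forward and backward, and the interval DP gives dp[1][15] = 10.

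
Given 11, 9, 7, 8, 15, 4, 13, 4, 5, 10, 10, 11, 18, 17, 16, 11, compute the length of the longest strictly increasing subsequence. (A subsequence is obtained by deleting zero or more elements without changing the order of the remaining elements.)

Let dp[i] be the longest increasing subsequence ending at position i. Then dp = [1, 1, 1, 2, 3, 1, 3, 1, 2, 3, 3, 4, 5, 5, 5, 4].
The maximum is 5; one witness is 7, 8, 10, 11, 18 at positions 3,4,10,12,13.

5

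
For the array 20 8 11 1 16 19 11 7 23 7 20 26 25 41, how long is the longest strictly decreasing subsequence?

4

Scanning left to right, the best length ending at each element is: 20→1, 8→2, 11→2, 1→3, 16→2, 19→2, 11→3, 7→4, 23→1, 7→4, 20→2, 26→1, 25→2, 41→1.
So the longest decreasing subsequence has length 4, e.g. 20, 16, 11, 7.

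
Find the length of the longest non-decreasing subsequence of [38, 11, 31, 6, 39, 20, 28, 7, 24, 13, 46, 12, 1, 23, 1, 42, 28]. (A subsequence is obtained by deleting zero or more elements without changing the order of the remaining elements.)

5

Let dp[i] be the longest non-decreasing subsequence ending at position i. Then dp = [1, 1, 2, 1, 3, 2, 3, 2, 3, 3, 4, 3, 1, 4, 2, 5, 5].
The maximum is 5; one witness is 6, 7, 13, 23, 42 at positions 4,8,10,14,16.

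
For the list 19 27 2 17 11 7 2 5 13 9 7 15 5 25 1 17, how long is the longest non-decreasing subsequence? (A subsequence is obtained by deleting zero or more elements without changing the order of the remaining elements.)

6

Let dp[i] be the longest non-decreasing subsequence ending at position i. Then dp = [1, 2, 1, 2, 2, 2, 2, 3, 4, 4, 4, 5, 4, 6, 1, 6].
The maximum is 6; one witness is 2, 2, 5, 13, 15, 25 at positions 3,7,8,9,12,14.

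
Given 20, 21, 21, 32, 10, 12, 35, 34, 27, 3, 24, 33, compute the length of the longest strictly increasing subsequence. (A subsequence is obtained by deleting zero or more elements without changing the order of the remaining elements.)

Let dp[i] be the longest increasing subsequence ending at position i. Then dp = [1, 2, 2, 3, 1, 2, 4, 4, 3, 1, 3, 4].
The maximum is 4; one witness is 20, 21, 32, 35 at positions 1,2,4,7.

4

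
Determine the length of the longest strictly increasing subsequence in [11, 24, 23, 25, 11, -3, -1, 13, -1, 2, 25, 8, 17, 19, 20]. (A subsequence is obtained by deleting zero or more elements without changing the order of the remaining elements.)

Let dp[i] be the longest increasing subsequence ending at position i. Then dp = [1, 2, 2, 3, 1, 1, 2, 3, 2, 3, 4, 4, 5, 6, 7].
The maximum is 7; one witness is -3, -1, 2, 8, 17, 19, 20 at positions 6,7,10,12,13,14,15.

7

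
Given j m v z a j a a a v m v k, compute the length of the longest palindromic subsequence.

8

One longest palindromic subsequence is mvaaaavm (positions 2,3,5,7,8,9,10,11); it reads the same forward and backward, and the interval DP gives dp[1][13] = 8.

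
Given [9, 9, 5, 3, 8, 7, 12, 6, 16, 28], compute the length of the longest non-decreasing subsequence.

5

One longest non-decreasing subsequence is 9, 9, 12, 16, 28 (positions 1,2,7,9,10), of length 5; no longer one exists.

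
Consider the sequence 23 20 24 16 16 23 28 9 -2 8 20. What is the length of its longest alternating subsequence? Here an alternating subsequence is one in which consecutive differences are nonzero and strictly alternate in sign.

Track the best alternating length ending on an up-step vs a down-step at each position: up/down = 1/1, 1/2, 3/1, 1/4, 1/4, 5/4, 5/1, 1/6, 1/6, 7/6, 7/6.
The maximum over both is 7; one such subsequence is 23, 20, 24, 16, 23, -2, 8.

7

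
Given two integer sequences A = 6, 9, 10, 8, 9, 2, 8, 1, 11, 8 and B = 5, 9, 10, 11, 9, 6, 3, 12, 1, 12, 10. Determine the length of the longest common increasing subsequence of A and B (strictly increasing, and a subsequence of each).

3

For each value that appears in both, track the longest common increasing run ending there.
The best achievable length is 3; one witness is 9, 10, 11 (A-positions 2,3,9, B-positions 2,3,4).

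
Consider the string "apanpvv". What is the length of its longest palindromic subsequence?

3

One longest palindromic subsequence is pnp (positions 2,4,5); it reads the same forward and backward, and the interval DP gives dp[1][7] = 3.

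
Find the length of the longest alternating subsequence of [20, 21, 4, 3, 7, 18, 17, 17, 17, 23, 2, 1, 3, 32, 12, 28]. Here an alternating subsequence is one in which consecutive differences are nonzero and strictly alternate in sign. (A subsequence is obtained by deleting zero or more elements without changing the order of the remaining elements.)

Track the best alternating length ending on an up-step vs a down-step at each position: up/down = 1/1, 2/1, 1/3, 1/3, 4/3, 4/3, 4/5, 4/5, 4/5, 6/1, 1/7, 1/7, 8/7, 8/1, 8/9, 10/9.
The maximum over both is 10; one such subsequence is 20, 21, 4, 18, 17, 23, 2, 32, 12, 28.

10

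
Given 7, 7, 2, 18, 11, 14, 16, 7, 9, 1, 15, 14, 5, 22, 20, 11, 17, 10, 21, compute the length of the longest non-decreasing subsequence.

Let dp[i] be the longest non-decreasing subsequence ending at position i. Then dp = [1, 2, 1, 3, 3, 4, 5, 3, 4, 1, 5, 5, 2, 6, 6, 5, 6, 5, 7].
The maximum is 7; one witness is 7, 7, 11, 14, 16, 20, 21 at positions 1,2,5,6,7,15,19.

7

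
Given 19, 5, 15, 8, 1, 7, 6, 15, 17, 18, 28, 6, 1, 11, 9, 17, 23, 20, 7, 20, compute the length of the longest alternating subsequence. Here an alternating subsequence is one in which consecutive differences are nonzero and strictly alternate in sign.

Track the best alternating length ending on an up-step vs a down-step at each position: up/down = 1/1, 1/2, 3/2, 3/4, 1/4, 5/4, 5/6, 7/2, 7/2, 7/2, 7/1, 5/8, 1/8, 9/8, 9/10, 11/8, 11/8, 11/12, 9/12, 13/12.
The maximum over both is 13; one such subsequence is 19, 5, 15, 1, 7, 6, 15, 6, 11, 9, 17, 7, 20.

13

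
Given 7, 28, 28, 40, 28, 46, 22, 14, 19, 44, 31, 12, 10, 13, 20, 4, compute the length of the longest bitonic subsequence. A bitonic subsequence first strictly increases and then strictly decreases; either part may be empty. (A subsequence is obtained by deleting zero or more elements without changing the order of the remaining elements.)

Let inc[i] be the LIS ending at i and dec[i] the longest strictly decreasing subsequence starting at i. inc = [1, 2, 2, 3, 2, 4, 2, 2, 3, 4, 4, 2, 2, 3, 4, 1], dec = [2, 6, 6, 7, 6, 6, 5, 4, 4, 5, 4, 3, 2, 2, 2, 1].
max_i inc[i]+dec[i]−1 = 9, with one witness 7, 28, 40, 28, 22, 19, 12, 10, 4.

9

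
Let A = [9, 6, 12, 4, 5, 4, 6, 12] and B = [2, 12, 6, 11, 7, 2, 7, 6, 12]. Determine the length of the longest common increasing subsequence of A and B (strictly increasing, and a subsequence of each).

For each value that appears in both, track the longest common increasing run ending there.
The best achievable length is 2; one witness is 6, 12 (A-positions 2,3, B-positions 3,9).

2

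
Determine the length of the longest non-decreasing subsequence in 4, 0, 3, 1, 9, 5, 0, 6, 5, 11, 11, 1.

6

Scanning left to right, the best length ending at each element is: 4→1, 0→1, 3→2, 1→2, 9→3, 5→3, 0→2, 6→4, 5→4, 11→5, 11→6, 1→3.
So the longest non-decreasing subsequence has length 6, e.g. 0, 3, 5, 6, 11, 11.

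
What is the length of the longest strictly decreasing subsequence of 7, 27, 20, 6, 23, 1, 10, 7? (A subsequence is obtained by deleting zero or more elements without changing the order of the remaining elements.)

4

Let dp[i] be the longest decreasing subsequence ending at position i. Then dp = [1, 1, 2, 3, 2, 4, 3, 4].
The maximum is 4; one witness is 27, 20, 6, 1 at positions 2,3,4,6.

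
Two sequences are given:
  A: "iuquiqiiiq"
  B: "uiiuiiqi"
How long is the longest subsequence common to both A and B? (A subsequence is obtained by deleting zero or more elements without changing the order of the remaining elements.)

6

Backtracking the LCS table gives one alignment: u (A4,B1) → i (A5,B2) → i (A7,B3) → i (A8,B5) → i (A9,B6) → q (A10,B7).
So the longest common subsequence has length 6.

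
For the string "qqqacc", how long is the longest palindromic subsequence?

One longest palindromic subsequence is qqq (positions 1,2,3); it reads the same forward and backward, and the interval DP gives dp[1][6] = 3.

3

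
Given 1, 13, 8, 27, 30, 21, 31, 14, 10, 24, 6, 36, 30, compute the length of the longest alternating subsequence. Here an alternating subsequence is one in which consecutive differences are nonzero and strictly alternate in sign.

A longest alternating subsequence is 1, 13, 8, 27, 21, 31, 14, 24, 6, 36, 30 (positions 1,2,3,4,6,7,8,10,11,12,13); its 10 consecutive differences strictly alternate in sign, and length 11 is optimal.

11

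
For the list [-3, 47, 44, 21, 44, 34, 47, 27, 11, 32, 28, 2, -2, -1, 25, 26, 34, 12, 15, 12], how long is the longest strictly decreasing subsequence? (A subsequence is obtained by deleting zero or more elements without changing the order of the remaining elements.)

8

One longest decreasing subsequence is 47, 44, 34, 32, 28, 25, 15, 12 (positions 2,3,6,10,11,15,19,20), of length 8; no longer one exists.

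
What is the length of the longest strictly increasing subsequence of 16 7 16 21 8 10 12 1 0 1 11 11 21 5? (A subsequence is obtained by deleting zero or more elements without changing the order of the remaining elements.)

One longest increasing subsequence is 7, 8, 10, 12, 21 (positions 2,5,6,7,13), of length 5; no longer one exists.

5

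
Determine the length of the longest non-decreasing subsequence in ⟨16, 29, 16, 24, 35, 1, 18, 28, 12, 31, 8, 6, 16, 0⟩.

5

Scanning left to right, the best length ending at each element is: 16→1, 29→2, 16→2, 24→3, 35→4, 1→1, 18→3, 28→4, 12→2, 31→5, 8→2, 6→2, 16→3, 0→1.
So the longest non-decreasing subsequence has length 5, e.g. 16, 16, 24, 28, 31.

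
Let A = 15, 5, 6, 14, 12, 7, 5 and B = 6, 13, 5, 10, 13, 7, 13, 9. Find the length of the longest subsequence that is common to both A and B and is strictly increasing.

For each value that appears in both, track the longest common increasing run ending there.
The best achievable length is 2; one witness is 6, 7 (A-positions 3,6, B-positions 1,6).

2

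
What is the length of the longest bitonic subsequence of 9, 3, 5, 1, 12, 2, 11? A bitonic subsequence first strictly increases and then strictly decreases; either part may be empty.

Let inc[i] be the LIS ending at i and dec[i] the longest strictly decreasing subsequence starting at i. inc = [1, 1, 2, 1, 3, 2, 3], dec = [3, 2, 2, 1, 2, 1, 1].
max_i inc[i]+dec[i]−1 = 4, with one witness 3, 5, 12, 11.

4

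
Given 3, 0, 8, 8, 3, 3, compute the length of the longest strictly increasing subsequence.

Let dp[i] be the longest increasing subsequence ending at position i. Then dp = [1, 1, 2, 2, 2, 2].
The maximum is 2; one witness is 3, 8 at positions 1,3.

2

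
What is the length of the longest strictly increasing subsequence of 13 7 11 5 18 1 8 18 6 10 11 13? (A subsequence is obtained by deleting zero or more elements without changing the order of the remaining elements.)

One longest increasing subsequence is 7, 8, 10, 11, 13 (positions 2,7,10,11,12), of length 5; no longer one exists.

5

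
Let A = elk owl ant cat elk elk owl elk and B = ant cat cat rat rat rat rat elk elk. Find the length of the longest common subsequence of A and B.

Backtracking the LCS table gives one alignment: ant (A3,B1) → cat (A4,B3) → elk (A6,B8) → elk (A8,B9).
So the longest common subsequence has length 4.

4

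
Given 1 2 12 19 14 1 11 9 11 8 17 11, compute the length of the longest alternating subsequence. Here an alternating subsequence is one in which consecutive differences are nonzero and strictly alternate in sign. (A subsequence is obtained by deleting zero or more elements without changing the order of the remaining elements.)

Track the best alternating length ending on an up-step vs a down-step at each position: up/down = 1/1, 2/1, 2/1, 2/1, 2/3, 1/3, 4/3, 4/5, 6/3, 4/7, 8/3, 8/9.
The maximum over both is 9; one such subsequence is 1, 2, 1, 11, 9, 11, 8, 17, 11.

9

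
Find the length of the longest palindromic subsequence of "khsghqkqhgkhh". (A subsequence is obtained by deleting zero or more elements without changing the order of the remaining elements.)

9

Using dp[i][j] = 2 + dp[i+1][j−1] if the ends match, else max(dp[i+1][j], dp[i][j−1]):
dp[1][13] = 9. A witness is hghqkqhgh at positions 2,4,5,6,7,8,9,10,13.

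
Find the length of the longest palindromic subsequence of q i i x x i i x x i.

8

Using dp[i][j] = 2 + dp[i+1][j−1] if the ends match, else max(dp[i+1][j], dp[i][j−1]):
dp[1][10] = 8. A witness is ixxiixxi at positions 2,4,5,6,7,8,9,10.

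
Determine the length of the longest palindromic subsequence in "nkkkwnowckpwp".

One longest palindromic subsequence is kwowk (positions 4,5,7,8,10); it reads the same forward and backward, and the interval DP gives dp[1][13] = 5.

5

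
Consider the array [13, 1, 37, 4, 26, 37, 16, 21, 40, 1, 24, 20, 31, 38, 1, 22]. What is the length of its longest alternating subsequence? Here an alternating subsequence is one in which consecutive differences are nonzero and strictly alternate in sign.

Track the best alternating length ending on an up-step vs a down-step at each position: up/down = 1/1, 1/2, 3/1, 3/4, 5/4, 5/1, 5/6, 7/6, 7/1, 1/8, 9/8, 9/10, 11/8, 11/8, 1/12, 13/12.
The maximum over both is 13; one such subsequence is 13, 1, 37, 4, 26, 16, 21, 1, 24, 20, 31, 1, 22.

13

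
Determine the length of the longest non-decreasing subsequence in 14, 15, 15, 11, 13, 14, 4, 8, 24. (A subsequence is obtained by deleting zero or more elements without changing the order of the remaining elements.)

4

Let dp[i] be the longest non-decreasing subsequence ending at position i. Then dp = [1, 2, 3, 1, 2, 3, 1, 2, 4].
The maximum is 4; one witness is 14, 15, 15, 24 at positions 1,2,3,9.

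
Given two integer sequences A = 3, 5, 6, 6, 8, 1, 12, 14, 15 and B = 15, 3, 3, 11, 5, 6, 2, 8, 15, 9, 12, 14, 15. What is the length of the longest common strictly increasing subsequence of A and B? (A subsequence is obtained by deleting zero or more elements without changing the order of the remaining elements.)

7

A longest common strictly increasing subsequence is 3, 5, 6, 8, 12, 14, 15 (length 7); it appears in order in both A and B, and no longer such subsequence exists.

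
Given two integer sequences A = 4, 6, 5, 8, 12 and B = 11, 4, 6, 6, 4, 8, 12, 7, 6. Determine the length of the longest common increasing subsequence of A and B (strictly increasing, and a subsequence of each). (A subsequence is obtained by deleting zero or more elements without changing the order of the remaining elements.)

4

A longest common strictly increasing subsequence is 4, 6, 8, 12 (length 4); it appears in order in both A and B, and no longer such subsequence exists.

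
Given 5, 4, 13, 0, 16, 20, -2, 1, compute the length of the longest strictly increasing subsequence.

Let dp[i] be the longest increasing subsequence ending at position i. Then dp = [1, 1, 2, 1, 3, 4, 1, 2].
The maximum is 4; one witness is 5, 13, 16, 20 at positions 1,3,5,6.

4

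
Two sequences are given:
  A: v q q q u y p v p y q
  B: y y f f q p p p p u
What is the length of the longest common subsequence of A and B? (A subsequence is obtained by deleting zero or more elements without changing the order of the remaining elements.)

3

Backtracking the LCS table gives one alignment: q (A2,B5) → p (A7,B8) → p (A9,B9).
So the longest common subsequence has length 3.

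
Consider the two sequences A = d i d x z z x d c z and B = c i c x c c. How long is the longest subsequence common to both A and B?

3

Backtracking the LCS table gives one alignment: i (A2,B2) → x (A4,B4) → c (A9,B6).
So the longest common subsequence has length 3.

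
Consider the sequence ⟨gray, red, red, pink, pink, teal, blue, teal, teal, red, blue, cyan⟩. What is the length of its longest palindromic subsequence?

One longest palindromic subsequence is red teal teal teal red (positions 3,6,8,9,10); it reads the same forward and backward, and the interval DP gives dp[1][12] = 5.

5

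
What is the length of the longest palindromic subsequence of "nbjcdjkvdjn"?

Using dp[i][j] = 2 + dp[i+1][j−1] if the ends match, else max(dp[i+1][j], dp[i][j−1]):
dp[1][11] = 7. A witness is njdvdjn at positions 1,3,5,8,9,10,11.

7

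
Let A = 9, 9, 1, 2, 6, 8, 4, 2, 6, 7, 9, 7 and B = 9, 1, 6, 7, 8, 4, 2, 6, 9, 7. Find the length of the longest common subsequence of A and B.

9

Backtracking the LCS table gives one alignment: 9 (A2,B1) → 1 (A3,B2) → 6 (A5,B3) → 8 (A6,B5) → 4 (A7,B6) → 2 (A8,B7) → 6 (A9,B8) → 9 (A11,B9) → 7 (A12,B10).
So the longest common subsequence has length 9.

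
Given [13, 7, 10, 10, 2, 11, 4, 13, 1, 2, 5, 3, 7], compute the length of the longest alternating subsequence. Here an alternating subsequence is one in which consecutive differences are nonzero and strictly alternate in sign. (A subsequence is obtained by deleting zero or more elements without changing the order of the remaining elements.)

11

Track the best alternating length ending on an up-step vs a down-step at each position: up/down = 1/1, 1/2, 3/2, 3/2, 1/4, 5/2, 5/6, 7/1, 1/8, 9/8, 9/8, 9/10, 11/8.
The maximum over both is 11; one such subsequence is 13, 7, 10, 2, 11, 4, 13, 1, 5, 3, 7.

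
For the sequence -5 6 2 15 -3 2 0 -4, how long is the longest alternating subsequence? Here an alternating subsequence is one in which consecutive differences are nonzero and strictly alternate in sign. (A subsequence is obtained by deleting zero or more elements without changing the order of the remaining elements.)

Track the best alternating length ending on an up-step vs a down-step at each position: up/down = 1/1, 2/1, 2/3, 4/1, 2/5, 6/5, 6/7, 2/7.
The maximum over both is 7; one such subsequence is -5, 6, 2, 15, -3, 2, 0.

7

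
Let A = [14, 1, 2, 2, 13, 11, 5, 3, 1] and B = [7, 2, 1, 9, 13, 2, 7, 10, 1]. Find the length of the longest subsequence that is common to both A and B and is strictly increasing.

2

For each value that appears in both, track the longest common increasing run ending there.
The best achievable length is 2; one witness is 2, 13 (A-positions 3,5, B-positions 2,5).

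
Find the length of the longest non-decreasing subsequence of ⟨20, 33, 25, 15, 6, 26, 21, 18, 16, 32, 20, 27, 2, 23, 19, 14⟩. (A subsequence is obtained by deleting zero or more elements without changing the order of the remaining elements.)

4

One longest non-decreasing subsequence is 20, 25, 26, 32 (positions 1,3,6,10), of length 4; no longer one exists.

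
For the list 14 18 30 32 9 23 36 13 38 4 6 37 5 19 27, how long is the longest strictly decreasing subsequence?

5

One longest decreasing subsequence is 30, 23, 13, 6, 5 (positions 3,6,8,11,13), of length 5; no longer one exists.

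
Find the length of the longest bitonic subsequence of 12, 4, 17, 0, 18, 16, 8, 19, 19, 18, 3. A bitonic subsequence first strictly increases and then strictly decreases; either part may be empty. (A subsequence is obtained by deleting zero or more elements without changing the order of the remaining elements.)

6

One longest bitonic subsequence is 12, 17, 18, 16, 8, 3 (positions 1,3,5,6,7,11): it rises to 18 then falls. Length 6 is optimal.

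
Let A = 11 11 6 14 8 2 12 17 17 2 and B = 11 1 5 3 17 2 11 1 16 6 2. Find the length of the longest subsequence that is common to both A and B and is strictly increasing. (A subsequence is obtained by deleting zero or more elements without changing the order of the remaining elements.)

For each value that appears in both, track the longest common increasing run ending there.
The best achievable length is 2; one witness is 11, 17 (A-positions 1,8, B-positions 1,5).

2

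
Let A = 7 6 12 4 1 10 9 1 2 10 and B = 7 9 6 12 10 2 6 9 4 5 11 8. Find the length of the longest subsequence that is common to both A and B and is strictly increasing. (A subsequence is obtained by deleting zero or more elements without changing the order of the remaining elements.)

3

For each value that appears in both, track the longest common increasing run ending there.
The best achievable length is 3; one witness is 7, 9, 10 (A-positions 1,7,10, B-positions 1,2,5).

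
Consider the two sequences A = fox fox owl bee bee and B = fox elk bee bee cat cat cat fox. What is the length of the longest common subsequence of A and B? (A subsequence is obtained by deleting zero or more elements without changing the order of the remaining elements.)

Backtracking the LCS table gives one alignment: fox (A1,B1) → bee (A4,B3) → bee (A5,B4).
So the longest common subsequence has length 3.

3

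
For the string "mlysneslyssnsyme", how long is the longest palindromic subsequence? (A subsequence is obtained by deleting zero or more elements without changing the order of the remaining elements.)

One longest palindromic subsequence is mysnsssnsym (positions 1,3,4,5,7,10,11,12,13,14,15); it reads the same forward and backward, and the interval DP gives dp[1][16] = 11.

11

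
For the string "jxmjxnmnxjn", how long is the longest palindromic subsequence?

One longest palindromic subsequence is jxnmnxj (positions 4,5,6,7,8,9,10); it reads the same forward and backward, and the interval DP gives dp[1][11] = 7.

7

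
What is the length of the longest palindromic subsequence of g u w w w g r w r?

One longest palindromic subsequence is gwwwg (positions 1,3,4,5,6); it reads the same forward and backward, and the interval DP gives dp[1][9] = 5.

5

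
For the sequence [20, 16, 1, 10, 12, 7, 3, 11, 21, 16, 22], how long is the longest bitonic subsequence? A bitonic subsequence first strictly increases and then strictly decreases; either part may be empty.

Let inc[i] be the LIS ending at i and dec[i] the longest strictly decreasing subsequence starting at i. inc = [1, 1, 1, 2, 3, 2, 2, 3, 4, 4, 5], dec = [5, 4, 1, 3, 3, 2, 1, 1, 2, 1, 1].
max_i inc[i]+dec[i]−1 = 5, with one witness 20, 16, 12, 7, 3.

5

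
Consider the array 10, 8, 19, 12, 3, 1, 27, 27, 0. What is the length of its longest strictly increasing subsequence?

Let dp[i] be the longest increasing subsequence ending at position i. Then dp = [1, 1, 2, 2, 1, 1, 3, 3, 1].
The maximum is 3; one witness is 10, 19, 27 at positions 1,3,7.

3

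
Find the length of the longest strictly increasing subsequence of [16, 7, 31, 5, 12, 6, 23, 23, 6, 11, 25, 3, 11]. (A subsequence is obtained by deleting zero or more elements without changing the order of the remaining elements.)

Scanning left to right, the best length ending at each element is: 16→1, 7→1, 31→2, 5→1, 12→2, 6→2, 23→3, 23→3, 6→2, 11→3, 25→4, 3→1, 11→3.
So the longest increasing subsequence has length 4, e.g. 7, 12, 23, 25.

4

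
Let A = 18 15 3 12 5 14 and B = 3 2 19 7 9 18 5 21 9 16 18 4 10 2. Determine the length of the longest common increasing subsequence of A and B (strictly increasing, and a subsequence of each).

2

A longest common strictly increasing subsequence is 3, 5 (length 2); it appears in order in both A and B, and no longer such subsequence exists.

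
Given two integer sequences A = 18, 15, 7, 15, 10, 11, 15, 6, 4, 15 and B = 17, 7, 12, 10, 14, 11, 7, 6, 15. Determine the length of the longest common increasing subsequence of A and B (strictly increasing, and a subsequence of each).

4

For each value that appears in both, track the longest common increasing run ending there.
The best achievable length is 4; one witness is 7, 10, 11, 15 (A-positions 3,5,6,7, B-positions 2,4,6,9).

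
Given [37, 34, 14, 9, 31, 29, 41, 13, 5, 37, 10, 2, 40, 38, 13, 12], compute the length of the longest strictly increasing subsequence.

Let dp[i] be the longest increasing subsequence ending at position i. Then dp = [1, 1, 1, 1, 2, 2, 3, 2, 1, 3, 2, 1, 4, 4, 3, 3].
The maximum is 4; one witness is 14, 31, 37, 40 at positions 3,5,10,13.

4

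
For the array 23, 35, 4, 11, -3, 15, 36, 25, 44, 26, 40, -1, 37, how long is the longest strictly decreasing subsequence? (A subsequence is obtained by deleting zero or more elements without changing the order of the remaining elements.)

3

One longest decreasing subsequence is 23, 4, -3 (positions 1,3,5), of length 3; no longer one exists.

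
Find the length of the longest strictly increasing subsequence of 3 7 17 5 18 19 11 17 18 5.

5

Let dp[i] be the longest increasing subsequence ending at position i. Then dp = [1, 2, 3, 2, 4, 5, 3, 4, 5, 2].
The maximum is 5; one witness is 3, 7, 17, 18, 19 at positions 1,2,3,5,6.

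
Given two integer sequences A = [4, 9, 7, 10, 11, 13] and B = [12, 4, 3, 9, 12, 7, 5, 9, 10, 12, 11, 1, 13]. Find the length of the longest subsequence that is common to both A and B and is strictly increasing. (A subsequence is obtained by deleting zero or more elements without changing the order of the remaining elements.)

5

For each value that appears in both, track the longest common increasing run ending there.
The best achievable length is 5; one witness is 4, 9, 10, 11, 13 (A-positions 1,2,4,5,6, B-positions 2,4,9,11,13).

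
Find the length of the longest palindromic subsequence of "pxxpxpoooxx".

Using dp[i][j] = 2 + dp[i+1][j−1] if the ends match, else max(dp[i+1][j], dp[i][j−1]):
dp[1][11] = 7. A witness is xxoooxx at positions 2,3,7,8,9,10,11.

7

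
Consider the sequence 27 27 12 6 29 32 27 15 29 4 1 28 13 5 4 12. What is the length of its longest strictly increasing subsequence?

3

Let dp[i] be the longest increasing subsequence ending at position i. Then dp = [1, 1, 1, 1, 2, 3, 2, 2, 3, 1, 1, 3, 2, 2, 2, 3].
The maximum is 3; one witness is 27, 29, 32 at positions 1,5,6.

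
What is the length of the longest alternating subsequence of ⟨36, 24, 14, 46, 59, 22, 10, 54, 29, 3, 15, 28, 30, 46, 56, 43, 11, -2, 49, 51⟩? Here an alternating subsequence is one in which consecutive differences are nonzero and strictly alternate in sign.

Track the best alternating length ending on an up-step vs a down-step at each position: up/down = 1/1, 1/2, 1/2, 3/1, 3/1, 3/4, 1/4, 5/4, 5/6, 1/6, 7/6, 7/6, 7/6, 7/6, 7/4, 7/8, 7/8, 1/8, 9/8, 9/8.
The maximum over both is 9; one such subsequence is 36, 24, 46, 22, 54, 29, 46, 43, 49.

9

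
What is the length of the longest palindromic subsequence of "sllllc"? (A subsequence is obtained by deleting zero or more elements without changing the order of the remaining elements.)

One longest palindromic subsequence is llll (positions 2,3,4,5); it reads the same forward and backward, and the interval DP gives dp[1][6] = 4.

4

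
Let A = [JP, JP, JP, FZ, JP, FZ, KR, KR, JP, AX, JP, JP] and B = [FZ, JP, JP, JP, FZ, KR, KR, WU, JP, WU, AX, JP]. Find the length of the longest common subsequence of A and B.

9

Backtracking the LCS table gives one alignment: JP (A2,B2) → JP (A3,B3) → JP (A5,B4) → FZ (A6,B5) → KR (A7,B6) → KR (A8,B7) → JP (A9,B9) → AX (A10,B11) → JP (A12,B12).
So the longest common subsequence has length 9.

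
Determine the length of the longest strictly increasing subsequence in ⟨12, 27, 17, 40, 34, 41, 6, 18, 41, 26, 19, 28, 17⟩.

5

One longest increasing subsequence is 12, 17, 18, 26, 28 (positions 1,3,8,10,12), of length 5; no longer one exists.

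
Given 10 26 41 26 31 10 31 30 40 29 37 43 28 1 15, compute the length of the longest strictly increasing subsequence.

5

Let dp[i] be the longest increasing subsequence ending at position i. Then dp = [1, 2, 3, 2, 3, 1, 3, 3, 4, 3, 4, 5, 3, 1, 2].
The maximum is 5; one witness is 10, 26, 31, 40, 43 at positions 1,2,5,9,12.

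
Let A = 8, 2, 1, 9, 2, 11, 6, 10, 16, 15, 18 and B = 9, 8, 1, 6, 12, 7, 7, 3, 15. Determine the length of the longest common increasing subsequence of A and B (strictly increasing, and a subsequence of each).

For each value that appears in both, track the longest common increasing run ending there.
The best achievable length is 3; one witness is 1, 6, 15 (A-positions 3,7,10, B-positions 3,4,9).

3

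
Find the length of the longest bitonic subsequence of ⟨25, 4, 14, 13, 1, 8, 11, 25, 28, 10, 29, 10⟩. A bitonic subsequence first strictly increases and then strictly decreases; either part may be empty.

7

Let inc[i] be the LIS ending at i and dec[i] the longest strictly decreasing subsequence starting at i. inc = [1, 1, 2, 2, 1, 2, 3, 4, 5, 3, 6, 3], dec = [5, 2, 4, 3, 1, 1, 2, 2, 2, 1, 2, 1].
max_i inc[i]+dec[i]−1 = 7, with one witness 4, 8, 11, 25, 28, 29, 10.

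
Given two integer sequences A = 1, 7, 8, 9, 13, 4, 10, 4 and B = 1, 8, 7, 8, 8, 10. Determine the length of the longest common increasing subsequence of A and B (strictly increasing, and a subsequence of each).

4

A longest common strictly increasing subsequence is 1, 7, 8, 10 (length 4); it appears in order in both A and B, and no longer such subsequence exists.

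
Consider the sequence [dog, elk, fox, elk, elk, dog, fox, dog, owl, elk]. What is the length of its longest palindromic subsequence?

6

One longest palindromic subsequence is elk fox elk elk fox elk (positions 2,3,4,5,7,10); it reads the same forward and backward, and the interval DP gives dp[1][10] = 6.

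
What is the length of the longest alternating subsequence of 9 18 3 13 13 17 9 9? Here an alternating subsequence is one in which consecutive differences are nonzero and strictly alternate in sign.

A longest alternating subsequence is 9, 18, 3, 13, 9 (positions 1,2,3,4,7); its 4 consecutive differences strictly alternate in sign, and length 5 is optimal.

5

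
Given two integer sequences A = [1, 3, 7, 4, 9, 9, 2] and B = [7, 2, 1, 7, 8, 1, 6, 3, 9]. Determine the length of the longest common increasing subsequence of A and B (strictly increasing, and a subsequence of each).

3

A longest common strictly increasing subsequence is 1, 7, 9 (length 3); it appears in order in both A and B, and no longer such subsequence exists.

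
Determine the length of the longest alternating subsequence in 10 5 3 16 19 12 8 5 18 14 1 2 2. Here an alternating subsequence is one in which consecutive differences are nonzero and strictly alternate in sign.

Track the best alternating length ending on an up-step vs a down-step at each position: up/down = 1/1, 1/2, 1/2, 3/1, 3/1, 3/4, 3/4, 3/4, 5/4, 5/6, 1/6, 7/6, 7/6.
The maximum over both is 7; one such subsequence is 10, 5, 16, 12, 18, 1, 2.

7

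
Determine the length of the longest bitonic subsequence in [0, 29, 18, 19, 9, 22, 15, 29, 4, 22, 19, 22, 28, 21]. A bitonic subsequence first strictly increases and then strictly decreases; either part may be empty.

Let inc[i] be the LIS ending at i and dec[i] the longest strictly decreasing subsequence starting at i. inc = [1, 2, 2, 3, 2, 4, 3, 5, 2, 4, 4, 5, 6, 5], dec = [1, 4, 3, 3, 2, 3, 2, 3, 1, 2, 1, 2, 2, 1].
max_i inc[i]+dec[i]−1 = 7, with one witness 0, 18, 19, 22, 29, 28, 21.

7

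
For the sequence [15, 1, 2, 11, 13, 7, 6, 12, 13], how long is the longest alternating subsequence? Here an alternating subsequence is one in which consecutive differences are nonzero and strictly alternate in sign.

5

Track the best alternating length ending on an up-step vs a down-step at each position: up/down = 1/1, 1/2, 3/2, 3/2, 3/2, 3/4, 3/4, 5/4, 5/2.
The maximum over both is 5; one such subsequence is 15, 1, 11, 7, 12.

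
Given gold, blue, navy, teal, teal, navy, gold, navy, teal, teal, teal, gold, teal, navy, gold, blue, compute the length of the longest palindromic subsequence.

11

One longest palindromic subsequence is blue navy teal gold teal teal teal gold teal navy blue (positions 2,3,4,7,9,10,11,12,13,14,16); it reads the same forward and backward, and the interval DP gives dp[1][16] = 11.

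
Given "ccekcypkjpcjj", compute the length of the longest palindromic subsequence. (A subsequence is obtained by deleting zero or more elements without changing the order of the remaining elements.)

One longest palindromic subsequence is cpjpc (positions 5,7,9,10,11); it reads the same forward and backward, and the interval DP gives dp[1][13] = 5.

5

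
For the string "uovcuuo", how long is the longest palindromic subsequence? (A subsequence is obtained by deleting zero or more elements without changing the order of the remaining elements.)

4

One longest palindromic subsequence is ouuo (positions 2,5,6,7); it reads the same forward and backward, and the interval DP gives dp[1][7] = 4.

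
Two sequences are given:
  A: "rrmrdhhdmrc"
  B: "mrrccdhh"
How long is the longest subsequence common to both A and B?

Backtracking the LCS table gives one alignment: r (A1,B2) → r (A2,B3) → d (A5,B6) → h (A6,B7) → h (A7,B8).
So the longest common subsequence has length 5.

5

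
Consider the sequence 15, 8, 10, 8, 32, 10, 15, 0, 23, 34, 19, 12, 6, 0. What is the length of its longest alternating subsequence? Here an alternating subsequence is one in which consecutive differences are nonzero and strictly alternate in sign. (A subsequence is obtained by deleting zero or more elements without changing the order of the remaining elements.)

10

Track the best alternating length ending on an up-step vs a down-step at each position: up/down = 1/1, 1/2, 3/2, 1/4, 5/1, 5/6, 7/6, 1/8, 9/6, 9/1, 9/10, 9/10, 9/10, 1/10.
The maximum over both is 10; one such subsequence is 15, 8, 10, 8, 32, 10, 15, 0, 23, 19.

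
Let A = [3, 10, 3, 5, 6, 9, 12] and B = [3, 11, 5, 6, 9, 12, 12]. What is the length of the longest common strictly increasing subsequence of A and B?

5

For each value that appears in both, track the longest common increasing run ending there.
The best achievable length is 5; one witness is 3, 5, 6, 9, 12 (A-positions 1,4,5,6,7, B-positions 1,3,4,5,6).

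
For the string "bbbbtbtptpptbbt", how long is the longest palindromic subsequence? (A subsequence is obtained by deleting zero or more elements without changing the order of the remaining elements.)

9

Using dp[i][j] = 2 + dp[i+1][j−1] if the ends match, else max(dp[i+1][j], dp[i][j−1]):
dp[1][15] = 9. A witness is tbtppptbt at positions 5,6,7,8,10,11,12,14,15.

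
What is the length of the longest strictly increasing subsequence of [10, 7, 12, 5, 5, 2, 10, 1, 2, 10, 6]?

One longest increasing subsequence is 1, 2, 10 (positions 8,9,10), of length 3; no longer one exists.

3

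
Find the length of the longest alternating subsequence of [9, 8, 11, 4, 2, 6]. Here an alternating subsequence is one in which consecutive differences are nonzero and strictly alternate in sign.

5

Track the best alternating length ending on an up-step vs a down-step at each position: up/down = 1/1, 1/2, 3/1, 1/4, 1/4, 5/4.
The maximum over both is 5; one such subsequence is 9, 8, 11, 4, 6.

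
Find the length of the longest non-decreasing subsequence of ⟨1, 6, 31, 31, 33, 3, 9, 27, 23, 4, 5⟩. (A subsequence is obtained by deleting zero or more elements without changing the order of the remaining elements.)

One longest non-decreasing subsequence is 1, 6, 31, 31, 33 (positions 1,2,3,4,5), of length 5; no longer one exists.

5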